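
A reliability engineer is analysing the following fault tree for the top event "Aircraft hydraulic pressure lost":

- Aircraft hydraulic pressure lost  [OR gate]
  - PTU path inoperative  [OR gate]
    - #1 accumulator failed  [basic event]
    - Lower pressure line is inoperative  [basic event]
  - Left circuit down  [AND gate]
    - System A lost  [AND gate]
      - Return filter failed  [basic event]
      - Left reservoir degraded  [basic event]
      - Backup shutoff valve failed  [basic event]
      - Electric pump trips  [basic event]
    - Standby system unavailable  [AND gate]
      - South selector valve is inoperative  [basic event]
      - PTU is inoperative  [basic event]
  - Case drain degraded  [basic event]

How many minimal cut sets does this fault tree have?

4

PTU path inoperative [OR]: union of children's cut sets → 2 cut set(s).
System A lost [AND]: one cut set from each child combined → 1 × 1 × 1 × 1 = 1 cut set(s).
Standby system unavailable [AND]: one cut set from each child combined → 1 × 1 = 1 cut set(s).
Left circuit down [AND]: one cut set from each child combined → 1 × 1 = 1 cut set(s).
Aircraft hydraulic pressure lost [OR]: union of children's cut sets → 4 cut set(s).
Minimal cut sets: {#1 accumulator failed}; {Lower pressure line is inoperative}; {Backup shutoff valve failed, Electric pump trips, Left reservoir degraded, PTU is inoperative, Return filter failed, South selector valve is inoperative}; {Case drain degraded}.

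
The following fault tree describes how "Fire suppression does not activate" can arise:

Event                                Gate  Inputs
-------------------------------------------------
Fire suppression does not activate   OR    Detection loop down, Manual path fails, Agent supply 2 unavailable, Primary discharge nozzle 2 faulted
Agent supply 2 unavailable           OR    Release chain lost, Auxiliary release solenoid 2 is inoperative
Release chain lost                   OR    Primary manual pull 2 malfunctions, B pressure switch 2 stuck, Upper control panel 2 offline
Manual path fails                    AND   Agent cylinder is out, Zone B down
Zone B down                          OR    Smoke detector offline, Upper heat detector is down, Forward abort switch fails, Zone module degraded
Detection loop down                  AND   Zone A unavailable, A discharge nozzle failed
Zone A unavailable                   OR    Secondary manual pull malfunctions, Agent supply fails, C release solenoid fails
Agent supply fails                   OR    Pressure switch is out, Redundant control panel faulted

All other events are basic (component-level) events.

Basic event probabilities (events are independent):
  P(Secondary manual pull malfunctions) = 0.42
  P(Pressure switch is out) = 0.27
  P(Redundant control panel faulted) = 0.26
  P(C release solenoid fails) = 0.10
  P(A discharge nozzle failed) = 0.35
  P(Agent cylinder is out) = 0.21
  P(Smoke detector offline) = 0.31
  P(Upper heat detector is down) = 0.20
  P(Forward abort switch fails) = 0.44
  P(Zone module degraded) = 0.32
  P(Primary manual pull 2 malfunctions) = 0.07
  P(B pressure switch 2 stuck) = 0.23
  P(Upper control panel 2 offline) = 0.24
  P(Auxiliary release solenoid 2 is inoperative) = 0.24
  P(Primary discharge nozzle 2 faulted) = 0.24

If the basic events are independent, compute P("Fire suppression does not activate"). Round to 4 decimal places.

0.8037

P(Agent supply fails) [OR] = 1 − (1−0.27) × (1−0.26) = 0.459800
P(Zone A unavailable) [OR] = 1 − (1−0.42) × (1−0.459800) × (1−0.10) = 0.718016
P(Detection loop down) [AND] = 0.718016 × 0.35 = 0.251306
P(Zone B down) [OR] = 1 − (1−0.31) × (1−0.20) × (1−0.44) × (1−0.32) = 0.789798
P(Manual path fails) [AND] = 0.21 × 0.789798 = 0.165858
P(Release chain lost) [OR] = 1 − (1−0.07) × (1−0.23) × (1−0.24) = 0.455764
P(Agent supply 2 unavailable) [OR] = 1 − (1−0.455764) × (1−0.24) = 0.586381
P(Fire suppression does not activate) [OR] = 1 − (1−0.251306) × (1−0.165858) × (1−0.586381) × (1−0.24) = 0.803683
Rounded to 4 decimal places: P(Fire suppression does not activate) ≈ 0.8037.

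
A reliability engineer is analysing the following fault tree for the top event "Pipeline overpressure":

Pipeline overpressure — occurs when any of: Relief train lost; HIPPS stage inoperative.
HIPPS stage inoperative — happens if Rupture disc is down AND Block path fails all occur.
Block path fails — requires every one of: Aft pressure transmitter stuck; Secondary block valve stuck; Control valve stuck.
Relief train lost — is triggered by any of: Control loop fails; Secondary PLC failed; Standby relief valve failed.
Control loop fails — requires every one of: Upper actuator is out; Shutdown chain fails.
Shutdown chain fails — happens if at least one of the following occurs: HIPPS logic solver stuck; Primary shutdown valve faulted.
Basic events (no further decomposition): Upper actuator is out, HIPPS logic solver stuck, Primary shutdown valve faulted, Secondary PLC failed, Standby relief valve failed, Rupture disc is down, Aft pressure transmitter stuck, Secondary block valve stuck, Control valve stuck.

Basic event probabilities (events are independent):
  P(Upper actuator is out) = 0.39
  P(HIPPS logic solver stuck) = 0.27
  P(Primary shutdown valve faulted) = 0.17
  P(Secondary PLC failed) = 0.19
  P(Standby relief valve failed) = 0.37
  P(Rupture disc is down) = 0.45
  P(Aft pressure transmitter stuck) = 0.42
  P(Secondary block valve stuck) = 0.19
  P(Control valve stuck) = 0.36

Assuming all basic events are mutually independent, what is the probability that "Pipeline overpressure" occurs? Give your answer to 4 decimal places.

0.5737

P(Shutdown chain fails) [OR] = 1 − (1−0.27) × (1−0.17) = 0.394100
P(Control loop fails) [AND] = 0.39 × 0.394100 = 0.153699
P(Relief train lost) [OR] = 1 − (1−0.153699) × (1−0.19) × (1−0.37) = 0.568133
P(Block path fails) [AND] = 0.42 × 0.19 × 0.36 = 0.028728
P(HIPPS stage inoperative) [AND] = 0.45 × 0.028728 = 0.012928
P(Pipeline overpressure) [OR] = 1 − (1−0.568133) × (1−0.012928) = 0.573716
Rounded to 4 decimal places: P(Pipeline overpressure) ≈ 0.5737.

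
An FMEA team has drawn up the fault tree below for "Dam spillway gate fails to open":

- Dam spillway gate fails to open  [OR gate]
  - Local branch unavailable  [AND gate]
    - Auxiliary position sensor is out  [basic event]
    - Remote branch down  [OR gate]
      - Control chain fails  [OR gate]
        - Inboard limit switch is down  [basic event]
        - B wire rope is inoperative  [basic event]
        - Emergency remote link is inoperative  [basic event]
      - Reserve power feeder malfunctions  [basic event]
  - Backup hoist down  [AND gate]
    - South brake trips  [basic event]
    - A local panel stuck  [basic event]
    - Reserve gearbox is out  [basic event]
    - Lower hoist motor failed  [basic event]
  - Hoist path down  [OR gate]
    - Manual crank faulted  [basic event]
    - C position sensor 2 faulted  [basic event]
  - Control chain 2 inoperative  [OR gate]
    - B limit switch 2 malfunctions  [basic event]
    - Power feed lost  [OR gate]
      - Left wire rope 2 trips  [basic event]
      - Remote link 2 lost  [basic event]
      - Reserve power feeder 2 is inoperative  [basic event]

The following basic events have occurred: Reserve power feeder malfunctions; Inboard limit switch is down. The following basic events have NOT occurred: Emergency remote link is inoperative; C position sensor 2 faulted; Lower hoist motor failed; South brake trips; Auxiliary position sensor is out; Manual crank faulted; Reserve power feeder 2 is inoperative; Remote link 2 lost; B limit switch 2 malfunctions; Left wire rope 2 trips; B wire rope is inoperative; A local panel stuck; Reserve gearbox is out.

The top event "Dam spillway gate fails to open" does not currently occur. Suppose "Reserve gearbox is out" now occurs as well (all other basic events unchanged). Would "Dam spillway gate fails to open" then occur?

No

Counterfactual: set "Reserve gearbox is out" to occurred.
Control chain fails [OR]: Inboard limit switch is down=occurs, B wire rope is inoperative=not, Emergency remote link is inoperative=not → at least one input occurs → occurs.
Remote branch down [OR]: Control chain fails=occurs, Reserve power feeder malfunctions=occurs → at least one input occurs → occurs.
Local branch unavailable [AND]: Auxiliary position sensor is out=not, Remote branch down=occurs → not all inputs occur → does not occur.
Backup hoist down [AND]: South brake trips=not, A local panel stuck=not, Reserve gearbox is out=occurs, Lower hoist motor failed=not → not all inputs occur → does not occur.
Hoist path down [OR]: Manual crank faulted=not, C position sensor 2 faulted=not → no input occurs → does not occur.
Power feed lost [OR]: Left wire rope 2 trips=not, Remote link 2 lost=not, Reserve power feeder 2 is inoperative=not → no input occurs → does not occur.
Control chain 2 inoperative [OR]: B limit switch 2 malfunctions=not, Power feed lost=not → no input occurs → does not occur.
Dam spillway gate fails to open [OR]: Local branch unavailable=not, Backup hoist down=not, Hoist path down=not, Control chain 2 inoperative=not → no input occurs → does not occur.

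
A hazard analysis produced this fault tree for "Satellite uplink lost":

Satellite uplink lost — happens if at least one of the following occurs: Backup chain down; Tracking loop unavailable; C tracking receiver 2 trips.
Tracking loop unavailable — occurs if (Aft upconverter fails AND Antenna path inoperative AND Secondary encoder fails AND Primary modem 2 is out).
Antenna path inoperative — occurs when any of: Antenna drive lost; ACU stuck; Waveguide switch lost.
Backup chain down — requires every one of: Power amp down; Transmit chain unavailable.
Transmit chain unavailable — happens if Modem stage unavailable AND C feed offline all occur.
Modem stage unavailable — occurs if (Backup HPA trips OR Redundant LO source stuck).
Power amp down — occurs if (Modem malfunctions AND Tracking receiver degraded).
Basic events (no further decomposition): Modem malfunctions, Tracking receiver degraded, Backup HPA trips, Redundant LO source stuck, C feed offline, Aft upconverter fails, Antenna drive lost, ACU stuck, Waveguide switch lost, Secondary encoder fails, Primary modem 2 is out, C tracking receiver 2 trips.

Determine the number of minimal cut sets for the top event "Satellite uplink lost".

Power amp down [AND]: one cut set from each child combined → 1 × 1 = 1 cut set(s).
Modem stage unavailable [OR]: union of children's cut sets → 2 cut set(s).
Transmit chain unavailable [AND]: one cut set from each child combined → 2 × 1 = 2 cut set(s).
Backup chain down [AND]: one cut set from each child combined → 1 × 2 = 2 cut set(s).
Antenna path inoperative [OR]: union of children's cut sets → 3 cut set(s).
Tracking loop unavailable [AND]: one cut set from each child combined → 1 × 3 × 1 × 1 = 3 cut set(s).
Satellite uplink lost [OR]: union of children's cut sets → 6 cut set(s).
Minimal cut sets: {Backup HPA trips, C feed offline, Modem malfunctions, Tracking receiver degraded}; {C feed offline, Modem malfunctions, Redundant LO source stuck, Tracking receiver degraded}; {Aft upconverter fails, Antenna drive lost, Primary modem 2 is out, Secondary encoder fails}; {ACU stuck, Aft upconverter fails, Primary modem 2 is out, Secondary encoder fails}; {Aft upconverter fails, Primary modem 2 is out, Secondary encoder fails, Waveguide switch lost}; {C tracking receiver 2 trips}.

6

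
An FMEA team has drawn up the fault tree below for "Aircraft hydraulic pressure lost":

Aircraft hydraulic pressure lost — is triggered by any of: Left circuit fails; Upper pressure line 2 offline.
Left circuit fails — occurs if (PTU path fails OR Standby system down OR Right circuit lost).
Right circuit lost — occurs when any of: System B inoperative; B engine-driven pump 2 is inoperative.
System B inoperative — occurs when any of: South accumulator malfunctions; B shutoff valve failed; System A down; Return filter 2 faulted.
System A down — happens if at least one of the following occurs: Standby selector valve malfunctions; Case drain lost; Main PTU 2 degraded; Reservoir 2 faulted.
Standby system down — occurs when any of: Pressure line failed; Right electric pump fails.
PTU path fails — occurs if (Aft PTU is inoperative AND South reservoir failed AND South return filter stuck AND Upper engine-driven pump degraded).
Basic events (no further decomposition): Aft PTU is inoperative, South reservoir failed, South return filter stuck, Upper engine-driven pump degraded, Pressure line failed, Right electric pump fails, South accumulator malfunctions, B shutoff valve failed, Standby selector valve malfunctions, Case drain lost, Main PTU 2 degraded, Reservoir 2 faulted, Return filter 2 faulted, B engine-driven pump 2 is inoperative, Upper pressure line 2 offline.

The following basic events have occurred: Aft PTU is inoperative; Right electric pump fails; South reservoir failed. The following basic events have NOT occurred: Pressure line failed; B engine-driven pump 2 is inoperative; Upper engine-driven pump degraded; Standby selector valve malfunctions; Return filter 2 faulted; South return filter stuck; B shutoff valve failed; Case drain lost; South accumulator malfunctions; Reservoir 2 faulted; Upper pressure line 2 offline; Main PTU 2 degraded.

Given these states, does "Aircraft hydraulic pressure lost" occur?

PTU path fails [AND]: Aft PTU is inoperative=occurs, South reservoir failed=occurs, South return filter stuck=not, Upper engine-driven pump degraded=not → not all inputs occur → does not occur.
Standby system down [OR]: Pressure line failed=not, Right electric pump fails=occurs → at least one input occurs → occurs.
System A down [OR]: Standby selector valve malfunctions=not, Case drain lost=not, Main PTU 2 degraded=not, Reservoir 2 faulted=not → no input occurs → does not occur.
System B inoperative [OR]: South accumulator malfunctions=not, B shutoff valve failed=not, System A down=not, Return filter 2 faulted=not → no input occurs → does not occur.
Right circuit lost [OR]: System B inoperative=not, B engine-driven pump 2 is inoperative=not → no input occurs → does not occur.
Left circuit fails [OR]: PTU path fails=not, Standby system down=occurs, Right circuit lost=not → at least one input occurs → occurs.
Aircraft hydraulic pressure lost [OR]: Left circuit fails=occurs, Upper pressure line 2 offline=not → at least one input occurs → occurs.

Yes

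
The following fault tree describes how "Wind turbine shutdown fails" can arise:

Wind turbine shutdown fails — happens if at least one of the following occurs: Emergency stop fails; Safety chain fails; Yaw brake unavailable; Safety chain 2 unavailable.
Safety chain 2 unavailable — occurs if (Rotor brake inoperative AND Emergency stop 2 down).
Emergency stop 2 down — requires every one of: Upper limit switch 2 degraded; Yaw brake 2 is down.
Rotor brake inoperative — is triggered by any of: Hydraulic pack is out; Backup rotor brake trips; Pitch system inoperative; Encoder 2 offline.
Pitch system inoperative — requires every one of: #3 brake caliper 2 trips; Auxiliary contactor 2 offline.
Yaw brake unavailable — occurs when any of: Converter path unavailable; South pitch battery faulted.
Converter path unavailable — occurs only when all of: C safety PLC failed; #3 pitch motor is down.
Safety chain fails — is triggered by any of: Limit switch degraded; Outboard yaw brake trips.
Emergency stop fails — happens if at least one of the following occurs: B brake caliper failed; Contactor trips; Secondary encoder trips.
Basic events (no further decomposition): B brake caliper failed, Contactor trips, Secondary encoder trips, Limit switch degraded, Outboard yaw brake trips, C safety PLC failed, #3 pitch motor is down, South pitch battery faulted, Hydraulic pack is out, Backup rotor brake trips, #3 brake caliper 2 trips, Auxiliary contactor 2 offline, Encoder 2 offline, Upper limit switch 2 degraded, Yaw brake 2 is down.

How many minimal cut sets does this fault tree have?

Emergency stop fails [OR]: union of children's cut sets → 3 cut set(s).
Safety chain fails [OR]: union of children's cut sets → 2 cut set(s).
Converter path unavailable [AND]: one cut set from each child combined → 1 × 1 = 1 cut set(s).
Yaw brake unavailable [OR]: union of children's cut sets → 2 cut set(s).
Pitch system inoperative [AND]: one cut set from each child combined → 1 × 1 = 1 cut set(s).
Rotor brake inoperative [OR]: union of children's cut sets → 4 cut set(s).
Emergency stop 2 down [AND]: one cut set from each child combined → 1 × 1 = 1 cut set(s).
Safety chain 2 unavailable [AND]: one cut set from each child combined → 4 × 1 = 4 cut set(s).
Wind turbine shutdown fails [OR]: union of children's cut sets → 11 cut set(s).

11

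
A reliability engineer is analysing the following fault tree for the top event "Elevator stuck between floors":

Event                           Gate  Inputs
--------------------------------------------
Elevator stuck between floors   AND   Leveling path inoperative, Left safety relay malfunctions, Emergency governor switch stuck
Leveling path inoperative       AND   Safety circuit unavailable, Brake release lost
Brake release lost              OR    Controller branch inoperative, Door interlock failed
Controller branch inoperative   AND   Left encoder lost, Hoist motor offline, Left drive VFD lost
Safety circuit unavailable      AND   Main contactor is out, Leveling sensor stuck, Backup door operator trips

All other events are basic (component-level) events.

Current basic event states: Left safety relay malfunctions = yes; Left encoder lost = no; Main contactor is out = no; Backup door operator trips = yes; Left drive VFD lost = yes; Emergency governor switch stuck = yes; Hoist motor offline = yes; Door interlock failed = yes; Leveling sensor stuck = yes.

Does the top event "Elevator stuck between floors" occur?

Safety circuit unavailable [AND]: Main contactor is out=not, Leveling sensor stuck=occurs, Backup door operator trips=occurs → not all inputs occur → does not occur.
Controller branch inoperative [AND]: Left encoder lost=not, Hoist motor offline=occurs, Left drive VFD lost=occurs → not all inputs occur → does not occur.
Brake release lost [OR]: Controller branch inoperative=not, Door interlock failed=occurs → at least one input occurs → occurs.
Leveling path inoperative [AND]: Safety circuit unavailable=not, Brake release lost=occurs → not all inputs occur → does not occur.
Elevator stuck between floors [AND]: Leveling path inoperative=not, Left safety relay malfunctions=occurs, Emergency governor switch stuck=occurs → not all inputs occur → does not occur.

No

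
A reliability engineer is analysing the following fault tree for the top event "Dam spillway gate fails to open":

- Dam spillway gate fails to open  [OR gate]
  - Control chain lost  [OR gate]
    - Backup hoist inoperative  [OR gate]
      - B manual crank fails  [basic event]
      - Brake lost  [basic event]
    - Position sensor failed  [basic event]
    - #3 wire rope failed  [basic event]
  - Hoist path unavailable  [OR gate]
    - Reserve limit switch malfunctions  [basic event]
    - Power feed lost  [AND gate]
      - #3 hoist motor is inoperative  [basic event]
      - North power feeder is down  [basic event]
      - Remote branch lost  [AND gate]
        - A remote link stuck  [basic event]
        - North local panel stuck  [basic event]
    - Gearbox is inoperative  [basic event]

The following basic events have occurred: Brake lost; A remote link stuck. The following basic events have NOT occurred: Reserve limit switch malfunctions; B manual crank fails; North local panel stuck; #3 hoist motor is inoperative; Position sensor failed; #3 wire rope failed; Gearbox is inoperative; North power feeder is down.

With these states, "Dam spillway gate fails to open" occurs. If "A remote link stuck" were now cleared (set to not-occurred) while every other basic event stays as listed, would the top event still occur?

Yes

Counterfactual: set "A remote link stuck" to not occurred.
Backup hoist inoperative [OR]: B manual crank fails=not, Brake lost=occurs → at least one input occurs → occurs.
Control chain lost [OR]: Backup hoist inoperative=occurs, Position sensor failed=not, #3 wire rope failed=not → at least one input occurs → occurs.
Remote branch lost [AND]: A remote link stuck=not, North local panel stuck=not → not all inputs occur → does not occur.
Power feed lost [AND]: #3 hoist motor is inoperative=not, North power feeder is down=not, Remote branch lost=not → not all inputs occur → does not occur.
Hoist path unavailable [OR]: Reserve limit switch malfunctions=not, Power feed lost=not, Gearbox is inoperative=not → no input occurs → does not occur.
Dam spillway gate fails to open [OR]: Control chain lost=occurs, Hoist path unavailable=not → at least one input occurs → occurs.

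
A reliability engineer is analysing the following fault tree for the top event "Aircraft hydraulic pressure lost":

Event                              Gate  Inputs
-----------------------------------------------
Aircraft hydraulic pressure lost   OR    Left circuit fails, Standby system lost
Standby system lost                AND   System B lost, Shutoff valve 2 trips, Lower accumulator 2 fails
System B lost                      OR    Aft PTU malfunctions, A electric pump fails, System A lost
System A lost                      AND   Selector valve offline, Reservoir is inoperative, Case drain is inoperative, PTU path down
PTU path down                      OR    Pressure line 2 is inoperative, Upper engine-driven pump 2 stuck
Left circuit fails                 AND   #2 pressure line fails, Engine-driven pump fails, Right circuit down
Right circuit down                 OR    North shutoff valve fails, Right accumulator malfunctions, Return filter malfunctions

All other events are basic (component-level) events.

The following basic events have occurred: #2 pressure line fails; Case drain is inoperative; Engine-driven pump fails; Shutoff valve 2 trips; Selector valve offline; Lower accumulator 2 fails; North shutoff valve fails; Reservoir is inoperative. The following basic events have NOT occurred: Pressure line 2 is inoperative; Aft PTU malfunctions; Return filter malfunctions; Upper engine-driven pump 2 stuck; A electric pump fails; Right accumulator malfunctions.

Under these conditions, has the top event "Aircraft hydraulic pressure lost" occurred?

Right circuit down [OR]: North shutoff valve fails=occurs, Right accumulator malfunctions=not, Return filter malfunctions=not → at least one input occurs → occurs.
Left circuit fails [AND]: #2 pressure line fails=occurs, Engine-driven pump fails=occurs, Right circuit down=occurs → all inputs occur → occurs.
PTU path down [OR]: Pressure line 2 is inoperative=not, Upper engine-driven pump 2 stuck=not → no input occurs → does not occur.
System A lost [AND]: Selector valve offline=occurs, Reservoir is inoperative=occurs, Case drain is inoperative=occurs, PTU path down=not → not all inputs occur → does not occur.
System B lost [OR]: Aft PTU malfunctions=not, A electric pump fails=not, System A lost=not → no input occurs → does not occur.
Standby system lost [AND]: System B lost=not, Shutoff valve 2 trips=occurs, Lower accumulator 2 fails=occurs → not all inputs occur → does not occur.
Aircraft hydraulic pressure lost [OR]: Left circuit fails=occurs, Standby system lost=not → at least one input occurs → occurs.

Yes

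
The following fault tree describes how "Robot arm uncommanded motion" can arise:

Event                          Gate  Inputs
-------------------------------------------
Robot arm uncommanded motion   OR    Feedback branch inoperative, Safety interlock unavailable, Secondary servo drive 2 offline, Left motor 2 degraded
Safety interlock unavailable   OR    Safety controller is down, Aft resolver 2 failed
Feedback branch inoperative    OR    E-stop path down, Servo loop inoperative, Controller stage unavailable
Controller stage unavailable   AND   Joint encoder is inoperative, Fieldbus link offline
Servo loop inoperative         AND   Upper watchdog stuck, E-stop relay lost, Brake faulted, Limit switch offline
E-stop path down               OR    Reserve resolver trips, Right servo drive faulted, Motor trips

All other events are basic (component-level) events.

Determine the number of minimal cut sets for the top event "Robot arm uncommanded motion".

9

E-stop path down [OR]: union of children's cut sets → 3 cut set(s).
Servo loop inoperative [AND]: one cut set from each child combined → 1 × 1 × 1 × 1 = 1 cut set(s).
Controller stage unavailable [AND]: one cut set from each child combined → 1 × 1 = 1 cut set(s).
Feedback branch inoperative [OR]: union of children's cut sets → 5 cut set(s).
Safety interlock unavailable [OR]: union of children's cut sets → 2 cut set(s).
Robot arm uncommanded motion [OR]: union of children's cut sets → 9 cut set(s).
Minimal cut sets: {Reserve resolver trips}; {Right servo drive faulted}; {Motor trips}; {Brake faulted, E-stop relay lost, Limit switch offline, Upper watchdog stuck}; {Fieldbus link offline, Joint encoder is inoperative}; {Safety controller is down}; {Aft resolver 2 failed}; {Secondary servo drive 2 offline}; {Left motor 2 degraded}.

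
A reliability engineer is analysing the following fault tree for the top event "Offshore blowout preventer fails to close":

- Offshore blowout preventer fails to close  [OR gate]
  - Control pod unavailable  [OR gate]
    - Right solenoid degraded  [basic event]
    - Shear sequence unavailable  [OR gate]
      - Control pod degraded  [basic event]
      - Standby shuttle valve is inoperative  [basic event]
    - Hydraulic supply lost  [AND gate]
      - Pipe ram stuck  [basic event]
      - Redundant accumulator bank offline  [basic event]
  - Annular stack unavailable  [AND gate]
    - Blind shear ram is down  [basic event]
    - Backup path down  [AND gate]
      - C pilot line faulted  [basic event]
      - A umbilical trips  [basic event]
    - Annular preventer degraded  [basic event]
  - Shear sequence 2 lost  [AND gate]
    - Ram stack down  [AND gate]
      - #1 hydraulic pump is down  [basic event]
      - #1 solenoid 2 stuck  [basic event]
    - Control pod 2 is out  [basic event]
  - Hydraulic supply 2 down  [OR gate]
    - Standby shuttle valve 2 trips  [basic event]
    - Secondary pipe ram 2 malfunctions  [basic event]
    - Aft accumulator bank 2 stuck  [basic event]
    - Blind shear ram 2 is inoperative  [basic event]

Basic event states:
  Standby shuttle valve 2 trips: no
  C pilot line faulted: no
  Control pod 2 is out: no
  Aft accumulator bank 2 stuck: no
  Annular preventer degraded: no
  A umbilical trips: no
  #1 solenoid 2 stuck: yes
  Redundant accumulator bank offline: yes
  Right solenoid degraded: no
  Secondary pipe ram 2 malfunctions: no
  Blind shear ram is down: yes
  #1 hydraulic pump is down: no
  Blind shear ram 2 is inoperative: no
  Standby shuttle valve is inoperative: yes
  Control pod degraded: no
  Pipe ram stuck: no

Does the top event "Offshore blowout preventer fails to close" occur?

Yes

Shear sequence unavailable [OR]: Control pod degraded=not, Standby shuttle valve is inoperative=occurs → at least one input occurs → occurs.
Hydraulic supply lost [AND]: Pipe ram stuck=not, Redundant accumulator bank offline=occurs → not all inputs occur → does not occur.
Control pod unavailable [OR]: Right solenoid degraded=not, Shear sequence unavailable=occurs, Hydraulic supply lost=not → at least one input occurs → occurs.
Backup path down [AND]: C pilot line faulted=not, A umbilical trips=not → not all inputs occur → does not occur.
Annular stack unavailable [AND]: Blind shear ram is down=occurs, Backup path down=not, Annular preventer degraded=not → not all inputs occur → does not occur.
Ram stack down [AND]: #1 hydraulic pump is down=not, #1 solenoid 2 stuck=occurs → not all inputs occur → does not occur.
Shear sequence 2 lost [AND]: Ram stack down=not, Control pod 2 is out=not → not all inputs occur → does not occur.
Hydraulic supply 2 down [OR]: Standby shuttle valve 2 trips=not, Secondary pipe ram 2 malfunctions=not, Aft accumulator bank 2 stuck=not, Blind shear ram 2 is inoperative=not → no input occurs → does not occur.
Offshore blowout preventer fails to close [OR]: Control pod unavailable=occurs, Annular stack unavailable=not, Shear sequence 2 lost=not, Hydraulic supply 2 down=not → at least one input occurs → occurs.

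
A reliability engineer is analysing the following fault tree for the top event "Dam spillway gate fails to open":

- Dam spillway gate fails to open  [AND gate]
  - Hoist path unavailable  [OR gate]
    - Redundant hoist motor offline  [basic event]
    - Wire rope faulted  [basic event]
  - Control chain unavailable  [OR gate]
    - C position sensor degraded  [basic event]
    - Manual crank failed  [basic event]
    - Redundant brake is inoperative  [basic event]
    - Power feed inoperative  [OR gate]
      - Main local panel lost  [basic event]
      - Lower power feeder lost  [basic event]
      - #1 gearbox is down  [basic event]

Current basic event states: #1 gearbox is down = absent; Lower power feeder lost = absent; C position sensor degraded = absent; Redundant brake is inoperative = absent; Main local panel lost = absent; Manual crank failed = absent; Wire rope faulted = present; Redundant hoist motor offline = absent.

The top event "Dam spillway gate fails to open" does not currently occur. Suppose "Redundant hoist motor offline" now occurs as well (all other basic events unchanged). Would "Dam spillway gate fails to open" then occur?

No

Counterfactual: set "Redundant hoist motor offline" to occurred.
Hoist path unavailable [OR]: Redundant hoist motor offline=occurs, Wire rope faulted=occurs → at least one input occurs → occurs.
Power feed inoperative [OR]: Main local panel lost=not, Lower power feeder lost=not, #1 gearbox is down=not → no input occurs → does not occur.
Control chain unavailable [OR]: C position sensor degraded=not, Manual crank failed=not, Redundant brake is inoperative=not, Power feed inoperative=not → no input occurs → does not occur.
Dam spillway gate fails to open [AND]: Hoist path unavailable=occurs, Control chain unavailable=not → not all inputs occur → does not occur.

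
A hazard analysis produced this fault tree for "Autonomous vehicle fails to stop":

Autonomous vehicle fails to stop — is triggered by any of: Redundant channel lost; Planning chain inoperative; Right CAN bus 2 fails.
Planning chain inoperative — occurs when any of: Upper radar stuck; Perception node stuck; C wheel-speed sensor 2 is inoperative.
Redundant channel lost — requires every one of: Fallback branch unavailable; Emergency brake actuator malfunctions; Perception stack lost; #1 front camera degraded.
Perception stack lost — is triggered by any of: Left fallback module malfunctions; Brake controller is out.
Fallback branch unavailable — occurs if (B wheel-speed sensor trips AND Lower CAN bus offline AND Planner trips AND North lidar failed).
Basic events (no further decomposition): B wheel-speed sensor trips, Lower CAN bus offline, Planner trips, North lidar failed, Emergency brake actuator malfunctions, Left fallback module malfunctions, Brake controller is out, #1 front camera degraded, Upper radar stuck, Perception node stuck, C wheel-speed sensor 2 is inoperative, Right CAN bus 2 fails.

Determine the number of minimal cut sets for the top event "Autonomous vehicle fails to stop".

Fallback branch unavailable [AND]: one cut set from each child combined → 1 × 1 × 1 × 1 = 1 cut set(s).
Perception stack lost [OR]: union of children's cut sets → 2 cut set(s).
Redundant channel lost [AND]: one cut set from each child combined → 1 × 1 × 2 × 1 = 2 cut set(s).
Planning chain inoperative [OR]: union of children's cut sets → 3 cut set(s).
Autonomous vehicle fails to stop [OR]: union of children's cut sets → 6 cut set(s).
Minimal cut sets: {#1 front camera degraded, B wheel-speed sensor trips, Emergency brake actuator malfunctions, Left fallback module malfunctions, Lower CAN bus offline, North lidar failed, Planner trips}; {#1 front camera degraded, B wheel-speed sensor trips, Brake controller is out, Emergency brake actuator malfunctions, Lower CAN bus offline, North lidar failed, Planner trips}; {Upper radar stuck}; {Perception node stuck}; {C wheel-speed sensor 2 is inoperative}; {Right CAN bus 2 fails}.

6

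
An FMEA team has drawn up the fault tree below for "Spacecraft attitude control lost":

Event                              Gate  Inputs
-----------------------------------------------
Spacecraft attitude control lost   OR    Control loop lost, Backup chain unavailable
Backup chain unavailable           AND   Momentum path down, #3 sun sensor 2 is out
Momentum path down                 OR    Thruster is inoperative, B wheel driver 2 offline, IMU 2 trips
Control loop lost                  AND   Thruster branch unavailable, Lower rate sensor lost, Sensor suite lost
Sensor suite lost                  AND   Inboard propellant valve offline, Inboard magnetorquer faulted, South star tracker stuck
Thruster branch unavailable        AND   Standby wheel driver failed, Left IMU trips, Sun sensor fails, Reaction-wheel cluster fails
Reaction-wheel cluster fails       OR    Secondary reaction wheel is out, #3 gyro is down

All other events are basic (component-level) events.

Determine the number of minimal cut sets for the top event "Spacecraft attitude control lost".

5

Reaction-wheel cluster fails [OR]: union of children's cut sets → 2 cut set(s).
Thruster branch unavailable [AND]: one cut set from each child combined → 1 × 1 × 1 × 2 = 2 cut set(s).
Sensor suite lost [AND]: one cut set from each child combined → 1 × 1 × 1 = 1 cut set(s).
Control loop lost [AND]: one cut set from each child combined → 2 × 1 × 1 = 2 cut set(s).
Momentum path down [OR]: union of children's cut sets → 3 cut set(s).
Backup chain unavailable [AND]: one cut set from each child combined → 3 × 1 = 3 cut set(s).
Spacecraft attitude control lost [OR]: union of children's cut sets → 5 cut set(s).
Minimal cut sets: {Inboard magnetorquer faulted, Inboard propellant valve offline, Left IMU trips, Lower rate sensor lost, Secondary reaction wheel is out, South star tracker stuck, Standby wheel driver failed, Sun sensor fails}; {#3 gyro is down, Inboard magnetorquer faulted, Inboard propellant valve offline, Left IMU trips, Lower rate sensor lost, South star tracker stuck, Standby wheel driver failed, Sun sensor fails}; {#3 sun sensor 2 is out, Thruster is inoperative}; {#3 sun sensor 2 is out, B wheel driver 2 offline}; {#3 sun sensor 2 is out, IMU 2 trips}.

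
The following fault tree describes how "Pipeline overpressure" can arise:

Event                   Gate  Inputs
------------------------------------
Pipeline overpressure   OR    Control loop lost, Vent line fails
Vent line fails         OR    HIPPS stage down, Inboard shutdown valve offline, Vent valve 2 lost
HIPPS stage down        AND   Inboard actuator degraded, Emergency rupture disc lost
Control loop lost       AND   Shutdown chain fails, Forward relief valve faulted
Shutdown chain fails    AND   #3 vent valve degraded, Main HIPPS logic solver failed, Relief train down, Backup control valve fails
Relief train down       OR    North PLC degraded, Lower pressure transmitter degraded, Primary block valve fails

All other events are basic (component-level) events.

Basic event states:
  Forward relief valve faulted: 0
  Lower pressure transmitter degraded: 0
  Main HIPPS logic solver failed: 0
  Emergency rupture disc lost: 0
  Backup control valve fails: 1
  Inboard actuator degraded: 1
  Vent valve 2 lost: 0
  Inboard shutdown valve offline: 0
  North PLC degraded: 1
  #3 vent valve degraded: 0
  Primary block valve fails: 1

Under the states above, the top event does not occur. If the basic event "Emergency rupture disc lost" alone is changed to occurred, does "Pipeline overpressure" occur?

Yes

Counterfactual: set "Emergency rupture disc lost" to occurred.
Relief train down [OR]: North PLC degraded=occurs, Lower pressure transmitter degraded=not, Primary block valve fails=occurs → at least one input occurs → occurs.
Shutdown chain fails [AND]: #3 vent valve degraded=not, Main HIPPS logic solver failed=not, Relief train down=occurs, Backup control valve fails=occurs → not all inputs occur → does not occur.
Control loop lost [AND]: Shutdown chain fails=not, Forward relief valve faulted=not → not all inputs occur → does not occur.
HIPPS stage down [AND]: Inboard actuator degraded=occurs, Emergency rupture disc lost=occurs → all inputs occur → occurs.
Vent line fails [OR]: HIPPS stage down=occurs, Inboard shutdown valve offline=not, Vent valve 2 lost=not → at least one input occurs → occurs.
Pipeline overpressure [OR]: Control loop lost=not, Vent line fails=occurs → at least one input occurs → occurs.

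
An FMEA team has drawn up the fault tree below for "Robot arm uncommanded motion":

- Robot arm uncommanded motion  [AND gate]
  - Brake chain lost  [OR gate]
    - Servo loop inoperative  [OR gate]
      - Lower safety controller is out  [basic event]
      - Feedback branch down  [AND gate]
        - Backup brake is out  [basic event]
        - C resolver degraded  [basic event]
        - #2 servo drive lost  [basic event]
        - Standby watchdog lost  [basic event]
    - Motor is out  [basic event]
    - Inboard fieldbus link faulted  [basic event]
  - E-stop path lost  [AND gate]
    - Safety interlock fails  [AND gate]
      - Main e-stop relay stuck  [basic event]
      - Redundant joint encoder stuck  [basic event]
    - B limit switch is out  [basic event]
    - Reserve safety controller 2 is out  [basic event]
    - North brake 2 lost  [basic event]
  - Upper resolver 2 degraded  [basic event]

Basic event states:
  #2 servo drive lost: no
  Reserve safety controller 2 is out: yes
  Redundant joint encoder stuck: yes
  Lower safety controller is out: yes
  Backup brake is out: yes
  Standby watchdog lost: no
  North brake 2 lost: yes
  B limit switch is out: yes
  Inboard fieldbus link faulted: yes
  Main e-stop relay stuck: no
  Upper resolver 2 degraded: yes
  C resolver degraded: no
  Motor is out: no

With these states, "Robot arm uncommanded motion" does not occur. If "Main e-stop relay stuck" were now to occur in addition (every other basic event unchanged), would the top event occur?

Counterfactual: set "Main e-stop relay stuck" to occurred.
Feedback branch down [AND]: Backup brake is out=occurs, C resolver degraded=not, #2 servo drive lost=not, Standby watchdog lost=not → not all inputs occur → does not occur.
Servo loop inoperative [OR]: Lower safety controller is out=occurs, Feedback branch down=not → at least one input occurs → occurs.
Brake chain lost [OR]: Servo loop inoperative=occurs, Motor is out=not, Inboard fieldbus link faulted=occurs → at least one input occurs → occurs.
Safety interlock fails [AND]: Main e-stop relay stuck=occurs, Redundant joint encoder stuck=occurs → all inputs occur → occurs.
E-stop path lost [AND]: Safety interlock fails=occurs, B limit switch is out=occurs, Reserve safety controller 2 is out=occurs, North brake 2 lost=occurs → all inputs occur → occurs.
Robot arm uncommanded motion [AND]: Brake chain lost=occurs, E-stop path lost=occurs, Upper resolver 2 degraded=occurs → all inputs occur → occurs.

Yes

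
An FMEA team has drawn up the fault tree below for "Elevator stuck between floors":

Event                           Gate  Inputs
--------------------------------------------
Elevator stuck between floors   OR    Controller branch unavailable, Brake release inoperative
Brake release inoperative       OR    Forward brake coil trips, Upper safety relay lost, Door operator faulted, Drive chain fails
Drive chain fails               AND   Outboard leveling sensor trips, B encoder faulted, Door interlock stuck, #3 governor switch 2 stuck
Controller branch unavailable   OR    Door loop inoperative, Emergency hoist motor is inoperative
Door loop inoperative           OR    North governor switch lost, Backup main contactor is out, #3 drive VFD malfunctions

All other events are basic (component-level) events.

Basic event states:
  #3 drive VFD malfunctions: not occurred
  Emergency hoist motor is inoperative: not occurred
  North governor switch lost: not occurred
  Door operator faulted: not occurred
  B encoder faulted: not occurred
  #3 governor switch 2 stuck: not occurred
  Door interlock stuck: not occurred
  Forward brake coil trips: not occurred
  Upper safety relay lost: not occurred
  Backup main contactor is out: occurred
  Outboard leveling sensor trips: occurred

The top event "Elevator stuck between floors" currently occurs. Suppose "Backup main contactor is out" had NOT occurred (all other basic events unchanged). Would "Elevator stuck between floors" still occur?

Counterfactual: set "Backup main contactor is out" to not occurred.
Door loop inoperative [OR]: North governor switch lost=not, Backup main contactor is out=not, #3 drive VFD malfunctions=not → no input occurs → does not occur.
Controller branch unavailable [OR]: Door loop inoperative=not, Emergency hoist motor is inoperative=not → no input occurs → does not occur.
Drive chain fails [AND]: Outboard leveling sensor trips=occurs, B encoder faulted=not, Door interlock stuck=not, #3 governor switch 2 stuck=not → not all inputs occur → does not occur.
Brake release inoperative [OR]: Forward brake coil trips=not, Upper safety relay lost=not, Door operator faulted=not, Drive chain fails=not → no input occurs → does not occur.
Elevator stuck between floors [OR]: Controller branch unavailable=not, Brake release inoperative=not → no input occurs → does not occur.

No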